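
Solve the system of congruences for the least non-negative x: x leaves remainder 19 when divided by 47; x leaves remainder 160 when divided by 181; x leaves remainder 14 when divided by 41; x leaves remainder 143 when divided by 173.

50965597

The moduli are pairwise coprime; N = 47·181·41·173 = 60340151.
N/47 = 1283833; 1283833 ≡ 28 (mod 47); 28·42 ≡ 1, so inverse 42.
N/181 = 333371; 333371 ≡ 150 (mod 181); 150·35 ≡ 1, so inverse 35.
N/41 = 1471711; 1471711 ≡ 16 (mod 41); 16·18 ≡ 1, so inverse 18.
N/173 = 348787; 348787 ≡ 19 (mod 173); 19·82 ≡ 1, so inverse 82.
x ≡ 19·1283833·42 + 160·333371·35 + 14·1471711·18 + 143·348787·82 = 7352123868.
7352123868 mod 60340151 = 50965597.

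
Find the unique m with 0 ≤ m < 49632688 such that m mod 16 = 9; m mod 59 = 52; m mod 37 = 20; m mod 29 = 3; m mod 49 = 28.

11577209

The moduli are pairwise coprime; N = 16·59·37·29·49 = 49632688.
N/16 = 3102043; 3102043 ≡ 11 (mod 16); 11·3 ≡ 1, so inverse 3.
N/59 = 841232; 841232 ≡ 10 (mod 59); 10·6 ≡ 1, so inverse 6.
N/37 = 1341424; 1341424 ≡ 26 (mod 37); 26·10 ≡ 1, so inverse 10.
N/29 = 1711472; 1711472 ≡ 8 (mod 29); 8·11 ≡ 1, so inverse 11.
N/49 = 1012912; 1012912 ≡ 33 (mod 49); 33·3 ≡ 1, so inverse 3.
m ≡ 9·3102043·3 + 52·841232·6 + 20·1341424·10 + 3·1711472·11 + 28·1012912·3 = 756067529.
756067529 mod 49632688 = 11577209.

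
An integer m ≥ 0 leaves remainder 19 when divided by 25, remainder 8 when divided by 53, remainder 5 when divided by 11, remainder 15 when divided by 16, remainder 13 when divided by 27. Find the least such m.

The moduli are pairwise coprime; N = 25·53·11·16·27 = 6296400.
N/25 = 251856; 251856 ≡ 6 (mod 25); 6·21 ≡ 1, so inverse 21.
N/53 = 118800; 118800 ≡ 27 (mod 53); 27·2 ≡ 1, so inverse 2.
N/11 = 572400; 572400 ≡ 4 (mod 11); 4·3 ≡ 1, so inverse 3.
N/16 = 393525; 393525 ≡ 5 (mod 16); 5·13 ≡ 1, so inverse 13.
N/27 = 233200; 233200 ≡ 1 (mod 27), inverse 1.
m ≡ 19·251856·21 + 8·118800·2 + 5·572400·3 + 15·393525·13 + 13·233200·1 = 190746319.
190746319 mod 6296400 = 1854319.

1854319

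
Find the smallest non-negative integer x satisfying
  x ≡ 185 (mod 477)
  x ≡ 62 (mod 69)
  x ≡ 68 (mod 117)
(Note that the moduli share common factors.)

Combine the congruences pairwise.
gcd(477, 69) = 3 and 3 | (62 − 185), so the pair is consistent; merging gives x ≡ 4478 (mod 10971), where 10971 = lcm(477, 69).
gcd(10971, 117) = 9 and 9 | (68 − 4478), so the pair is consistent; merging gives x ≡ 37391 (mod 142623), where 142623 = lcm(10971, 117).
The solution is unique modulo lcm(477, 69, 117) = 142623.

37391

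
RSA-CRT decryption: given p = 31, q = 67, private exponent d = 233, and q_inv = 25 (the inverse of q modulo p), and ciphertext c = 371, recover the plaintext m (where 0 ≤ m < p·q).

1363

d_p = d mod (p−1) = 233 mod 30 = 23; d_q = d mod (q−1) = 35.
m₁ = c^(d_p) mod p: c ≡ 30 (mod 31), and 30^23 mod 31 = 30.
m₂ = c^(d_q) mod q: c ≡ 36 (mod 67), and 36^35 mod 67 = 23.
h = q_inv·(m₁ − m₂) mod p = 25·(30 − 23) mod 31 = 20.
m = m₂ + h·q = 23 + 20·67 = 1363.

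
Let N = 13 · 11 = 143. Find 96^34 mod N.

Mod 13: 96 ≡ 5; by Fermat, exponent reduces to 34 mod 12 = 10; 5^10 ≡ 12 (mod 13).
Mod 11: 96 ≡ 8; by Fermat, exponent reduces to 34 mod 10 = 4; 8^4 ≡ 4 (mod 11).
Combine by CRT: x ≡ 12 (mod 13), x ≡ 4 (mod 11) ⇒ x ≡ 103 (mod 143).

103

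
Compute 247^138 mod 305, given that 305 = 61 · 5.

34

Mod 61: 247 ≡ 3; by Fermat, exponent reduces to 138 mod 60 = 18; 3^18 ≡ 34 (mod 61).
Mod 5: 247 ≡ 2; by Fermat, exponent reduces to 138 mod 4 = 2; 2^2 ≡ 4 (mod 5).
Combine by CRT: x ≡ 34 (mod 61), x ≡ 4 (mod 5) ⇒ x ≡ 34 (mod 305).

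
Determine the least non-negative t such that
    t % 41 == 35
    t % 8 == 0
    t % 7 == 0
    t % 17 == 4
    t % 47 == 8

1309616

The moduli are pairwise coprime; N = 41·8·7·17·47 = 1834504.
N/41 = 44744; 44744 ≡ 13 (mod 41); 13·19 ≡ 1, so inverse 19.
N/8 = 229313; 229313 ≡ 1 (mod 8), inverse 1.
N/7 = 262072; 262072 ≡ 6 (mod 7); 6·6 ≡ 1, so inverse 6.
N/17 = 107912; 107912 ≡ 13 (mod 17); 13·4 ≡ 1, so inverse 4.
N/47 = 39032; 39032 ≡ 22 (mod 47); 22·15 ≡ 1, so inverse 15.
t ≡ 35·44744·19 + 0·229313·1 + 0·262072·6 + 4·107912·4 + 8·39032·15 = 36165192.
36165192 mod 1834504 = 1309616.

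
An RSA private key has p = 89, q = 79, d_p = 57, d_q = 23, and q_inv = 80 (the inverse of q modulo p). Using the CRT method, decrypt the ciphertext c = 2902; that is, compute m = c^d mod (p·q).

m₁ = c^(d_p) mod p: c ≡ 54 (mod 89), and 54^57 mod 89 = 74.
m₂ = c^(d_q) mod q: c ≡ 58 (mod 79), and 58^23 mod 79 = 57.
h = q_inv·(m₁ − m₂) mod p = 80·(74 − 57) mod 89 = 25.
m = m₂ + h·q = 57 + 25·79 = 2032.

2032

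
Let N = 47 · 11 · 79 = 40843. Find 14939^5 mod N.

30240

Mod 47: 14939 ≡ 40; 40^5 ≡ 19 (mod 47).
Mod 11: 14939 ≡ 1; 1^5 ≡ 1 (mod 11).
Mod 79: 14939 ≡ 8; 8^5 ≡ 62 (mod 79).
Combine by CRT: x ≡ 19 (mod 47), x ≡ 1 (mod 11), x ≡ 62 (mod 79) ⇒ x ≡ 30240 (mod 40843).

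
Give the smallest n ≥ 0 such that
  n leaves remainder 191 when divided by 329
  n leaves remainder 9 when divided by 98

2165

Combine the congruences pairwise.
gcd(329, 98) = 7 and 7 | (9 − 191), so the pair is consistent; merging gives n ≡ 2165 (mod 4606), where 4606 = lcm(329, 98).
The solution is unique modulo lcm(329, 98) = 4606.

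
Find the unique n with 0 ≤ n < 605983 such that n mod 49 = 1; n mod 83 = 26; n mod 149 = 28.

The moduli are pairwise coprime; M = 49·83·149 = 605983.
M/49 = 12367; 12367 ≡ 19 (mod 49); 19·31 ≡ 1, so inverse 31.
M/83 = 7301; 7301 ≡ 80 (mod 83); 80·55 ≡ 1, so inverse 55.
M/149 = 4067; 4067 ≡ 44 (mod 149); 44·105 ≡ 1, so inverse 105.
n ≡ 1·12367·31 + 26·7301·55 + 28·4067·105 = 22780787.
22780787 mod 605983 = 359416.

359416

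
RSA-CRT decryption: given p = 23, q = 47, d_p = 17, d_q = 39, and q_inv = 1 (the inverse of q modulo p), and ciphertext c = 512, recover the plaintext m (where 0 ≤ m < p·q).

863

m₁ = c^(d_p) mod p: c ≡ 6 (mod 23), and 6^17 mod 23 = 12.
m₂ = c^(d_q) mod q: c ≡ 42 (mod 47), and 42^39 mod 47 = 17.
h = q_inv·(m₁ − m₂) mod p = 1·(12 − 17) mod 23 = 18.
m = m₂ + h·q = 17 + 18·47 = 863.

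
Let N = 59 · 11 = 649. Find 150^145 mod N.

648

Mod 59: 150 ≡ 32; by Fermat, exponent reduces to 145 mod 58 = 29; 32^29 ≡ 58 (mod 59).
Mod 11: 150 ≡ 7; by Fermat, exponent reduces to 145 mod 10 = 5; 7^5 ≡ 10 (mod 11).
Combine by CRT: x ≡ 58 (mod 59), x ≡ 10 (mod 11) ⇒ x ≡ 648 (mod 649).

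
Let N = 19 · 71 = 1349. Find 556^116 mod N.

Mod 19: 556 ≡ 5; by Fermat, exponent reduces to 116 mod 18 = 8; 5^8 ≡ 4 (mod 19).
Mod 71: 556 ≡ 59; by Fermat, exponent reduces to 116 mod 70 = 46; 59^46 ≡ 29 (mod 71).
Combine by CRT: x ≡ 4 (mod 19), x ≡ 29 (mod 71) ⇒ x ≡ 384 (mod 1349).

384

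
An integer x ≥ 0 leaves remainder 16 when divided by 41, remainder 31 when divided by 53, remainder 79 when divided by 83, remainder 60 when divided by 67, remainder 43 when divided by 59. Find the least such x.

305682937

The moduli are pairwise coprime; N = 41·53·83·67·59 = 712959127.
N/41 = 17389247; 17389247 ≡ 40 (mod 41); 40·40 ≡ 1, so inverse 40.
N/53 = 13452059; 13452059 ≡ 23 (mod 53); 23·30 ≡ 1, so inverse 30.
N/83 = 8589869; 8589869 ≡ 33 (mod 83); 33·78 ≡ 1, so inverse 78.
N/67 = 10641181; 10641181 ≡ 40 (mod 67); 40·62 ≡ 1, so inverse 62.
N/59 = 12084053; 12084053 ≡ 27 (mod 59); 27·35 ≡ 1, so inverse 35.
x ≡ 16·17389247·40 + 31·13452059·30 + 79·8589869·78 + 60·10641181·62 + 43·12084053·35 = 134341998813.
134341998813 mod 712959127 = 305682937.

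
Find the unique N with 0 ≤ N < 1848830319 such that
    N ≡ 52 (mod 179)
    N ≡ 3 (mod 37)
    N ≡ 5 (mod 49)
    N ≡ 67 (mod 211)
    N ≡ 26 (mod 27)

The moduli are pairwise coprime; M = 179·37·49·211·27 = 1848830319.
M/179 = 10328661; 10328661 ≡ 3 (mod 179); 3·60 ≡ 1, so inverse 60.
M/37 = 49968387; 49968387 ≡ 35 (mod 37); 35·18 ≡ 1, so inverse 18.
M/49 = 37731231; 37731231 ≡ 6 (mod 49); 6·41 ≡ 1, so inverse 41.
M/211 = 8762229; 8762229 ≡ 32 (mod 211); 32·33 ≡ 1, so inverse 33.
M/27 = 68475197; 68475197 ≡ 11 (mod 27); 11·5 ≡ 1, so inverse 5.
N ≡ 52·10328661·60 + 3·49968387·18 + 5·37731231·41 + 67·8762229·33 + 26·68475197·5 = 70933681502.
70933681502 mod 1848830319 = 678129380.

678129380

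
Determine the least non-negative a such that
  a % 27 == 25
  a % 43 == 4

From a ≡ 25 (mod 27) write a = 25 + 27t. Substituting into a ≡ 4 (mod 43) gives 27t ≡ 22 (mod 43), and since 27⁻¹ ≡ 8 (mod 43), t ≡ 4. Hence a ≡ 25 + 27·4 = 133 (mod 1161).

133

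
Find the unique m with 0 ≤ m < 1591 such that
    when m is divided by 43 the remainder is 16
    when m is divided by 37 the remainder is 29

1435

From m ≡ 16 (mod 43) write m = 16 + 43t. Substituting into m ≡ 29 (mod 37) gives 43t ≡ 13 (mod 37), and since 6⁻¹ ≡ 31 (mod 37), t ≡ 33. Hence m ≡ 16 + 43·33 = 1435 (mod 1591).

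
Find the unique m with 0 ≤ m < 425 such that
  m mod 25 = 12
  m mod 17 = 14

From m ≡ 12 (mod 25) write m = 12 + 25t. Substituting into m ≡ 14 (mod 17) gives 25t ≡ 2 (mod 17), and since 8⁻¹ ≡ 15 (mod 17), t ≡ 13. Hence m ≡ 12 + 25·13 = 337 (mod 425).

337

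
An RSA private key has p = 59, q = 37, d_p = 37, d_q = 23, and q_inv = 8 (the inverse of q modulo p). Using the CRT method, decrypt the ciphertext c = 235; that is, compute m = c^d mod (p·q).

m₁ = c^(d_p) mod p: c ≡ 58 (mod 59), and 58^37 mod 59 = 58.
m₂ = c^(d_q) mod q: c ≡ 13 (mod 37), and 13^23 mod 37 = 2.
h = q_inv·(m₁ − m₂) mod p = 8·(58 − 2) mod 59 = 35.
m = m₂ + h·q = 2 + 35·37 = 1297.

1297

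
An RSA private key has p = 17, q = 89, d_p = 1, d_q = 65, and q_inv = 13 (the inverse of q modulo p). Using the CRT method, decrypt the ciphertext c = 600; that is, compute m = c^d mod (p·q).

787

m₁ = c^(d_p) mod p: c ≡ 5 (mod 17), and 5^1 mod 17 = 5.
m₂ = c^(d_q) mod q: c ≡ 66 (mod 89), and 66^65 mod 89 = 75.
h = q_inv·(m₁ − m₂) mod p = 13·(5 − 75) mod 17 = 8.
m = m₂ + h·q = 75 + 8·89 = 787.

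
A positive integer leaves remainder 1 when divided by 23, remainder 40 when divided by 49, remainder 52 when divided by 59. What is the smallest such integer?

The moduli are pairwise coprime; M = 23·49·59 = 66493.
M/23 = 2891; 2891 ≡ 16 (mod 23); 16·13 ≡ 1, so inverse 13.
M/49 = 1357; 1357 ≡ 34 (mod 49); 34·13 ≡ 1, so inverse 13.
M/59 = 1127; 1127 ≡ 6 (mod 59); 6·10 ≡ 1, so inverse 10.
n ≡ 1·2891·13 + 40·1357·13 + 52·1127·10 = 1329263.
1329263 mod 66493 = 65896.

65896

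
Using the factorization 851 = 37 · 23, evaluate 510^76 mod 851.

581

Mod 37: 510 ≡ 29; by Fermat, exponent reduces to 76 mod 36 = 4; 29^4 ≡ 26 (mod 37).
Mod 23: 510 ≡ 4; by Fermat, exponent reduces to 76 mod 22 = 10; 4^10 ≡ 6 (mod 23).
Combine by CRT: x ≡ 26 (mod 37), x ≡ 6 (mod 23) ⇒ x ≡ 581 (mod 851).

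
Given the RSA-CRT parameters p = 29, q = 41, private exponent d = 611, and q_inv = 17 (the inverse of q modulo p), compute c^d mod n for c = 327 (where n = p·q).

d_p = d mod (p−1) = 611 mod 28 = 23; d_q = d mod (q−1) = 11.
m₁ = c^(d_p) mod p: c ≡ 8 (mod 29), and 8^23 mod 29 = 14.
m₂ = c^(d_q) mod q: c ≡ 40 (mod 41), and 40^11 mod 41 = 40.
h = q_inv·(m₁ − m₂) mod p = 17·(14 − 40) mod 29 = 22.
m = m₂ + h·q = 40 + 22·41 = 942.

942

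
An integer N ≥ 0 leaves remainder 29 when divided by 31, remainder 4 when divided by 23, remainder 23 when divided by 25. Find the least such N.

From N ≡ 29 (mod 31) write N = 29 + 31t. Substituting into N ≡ 4 (mod 23) gives 31t ≡ 21 (mod 23), and since 8⁻¹ ≡ 3 (mod 23), t ≡ 17. Hence N ≡ 29 + 31·17 = 556 (mod 713).
From N ≡ 556 (mod 713) write N = 556 + 713t. Substituting into N ≡ 23 (mod 25) gives 713t ≡ 17 (mod 25), and since 13⁻¹ ≡ 2 (mod 25), t ≡ 9. Hence N ≡ 556 + 713·9 = 6973 (mod 17825).

6973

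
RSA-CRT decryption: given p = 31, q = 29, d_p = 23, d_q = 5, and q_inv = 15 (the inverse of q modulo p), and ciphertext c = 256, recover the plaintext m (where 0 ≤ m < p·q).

m₁ = c^(d_p) mod p: c ≡ 8 (mod 31), and 8^23 mod 31 = 16.
m₂ = c^(d_q) mod q: c ≡ 24 (mod 29), and 24^5 mod 29 = 7.
h = q_inv·(m₁ − m₂) mod p = 15·(16 − 7) mod 31 = 11.
m = m₂ + h·q = 7 + 11·29 = 326.

326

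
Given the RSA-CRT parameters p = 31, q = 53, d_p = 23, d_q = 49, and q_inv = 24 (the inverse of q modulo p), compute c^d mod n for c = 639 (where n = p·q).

m₁ = c^(d_p) mod p: c ≡ 19 (mod 31), and 19^23 mod 31 = 9.
m₂ = c^(d_q) mod q: c ≡ 3 (mod 53), and 3^49 mod 53 = 2.
h = q_inv·(m₁ − m₂) mod p = 24·(9 − 2) mod 31 = 13.
m = m₂ + h·q = 2 + 13·53 = 691.

691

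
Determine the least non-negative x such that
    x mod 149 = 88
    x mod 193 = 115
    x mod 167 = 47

2213632

The moduli are pairwise coprime; N = 149·193·167 = 4802419.
N/149 = 32231; 32231 ≡ 47 (mod 149); 47·130 ≡ 1, so inverse 130.
N/193 = 24883; 24883 ≡ 179 (mod 193); 179·124 ≡ 1, so inverse 124.
N/167 = 28757; 28757 ≡ 33 (mod 167); 33·81 ≡ 1, so inverse 81.
x ≡ 88·32231·130 + 115·24883·124 + 47·28757·81 = 833032119.
833032119 mod 4802419 = 2213632.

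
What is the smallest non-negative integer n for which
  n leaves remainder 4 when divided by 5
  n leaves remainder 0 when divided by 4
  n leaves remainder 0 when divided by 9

144

The moduli are pairwise coprime; M = 5·4·9 = 180.
M/5 = 36; 36 ≡ 1 (mod 5), inverse 1.
M/4 = 45; 45 ≡ 1 (mod 4), inverse 1.
M/9 = 20; 20 ≡ 2 (mod 9); 2·5 ≡ 1, so inverse 5.
n ≡ 4·36·1 + 0·45·1 + 0·20·5 = 144.
144 mod 180 = 144.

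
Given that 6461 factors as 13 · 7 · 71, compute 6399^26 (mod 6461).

Mod 13: 6399 ≡ 3; by Fermat, exponent reduces to 26 mod 12 = 2; 3^2 ≡ 9 (mod 13).
Mod 7: 6399 ≡ 1; by Fermat, exponent reduces to 26 mod 6 = 2; 1^2 ≡ 1 (mod 7).
Mod 71: 6399 ≡ 9; 9^26 ≡ 38 (mod 71).
Combine by CRT: x ≡ 9 (mod 13), x ≡ 1 (mod 7), x ≡ 38 (mod 71) ⇒ x ≡ 1387 (mod 6461).

1387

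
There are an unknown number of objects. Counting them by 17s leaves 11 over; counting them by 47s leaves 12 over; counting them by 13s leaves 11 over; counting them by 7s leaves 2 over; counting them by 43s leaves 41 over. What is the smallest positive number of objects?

The moduli are pairwise coprime; M = 17·47·13·7·43 = 3126487.
M/17 = 183911; 183911 ≡ 5 (mod 17); 5·7 ≡ 1, so inverse 7.
M/47 = 66521; 66521 ≡ 16 (mod 47); 16·3 ≡ 1, so inverse 3.
M/13 = 240499; 240499 ≡ 12 (mod 13); 12·12 ≡ 1, so inverse 12.
M/7 = 446641; 446641 ≡ 6 (mod 7); 6·6 ≡ 1, so inverse 6.
M/43 = 72709; 72709 ≡ 39 (mod 43); 39·32 ≡ 1, so inverse 32.
N ≡ 11·183911·7 + 12·66521·3 + 11·240499·12 + 2·446641·6 + 41·72709·32 = 149055671.
149055671 mod 3126487 = 2110782.

2110782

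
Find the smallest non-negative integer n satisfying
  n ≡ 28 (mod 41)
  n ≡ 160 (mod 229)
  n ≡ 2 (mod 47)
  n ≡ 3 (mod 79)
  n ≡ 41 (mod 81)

1009837490

The moduli are pairwise coprime; M = 41·229·47·79·81 = 2823769917.
M/41 = 68872437; 68872437 ≡ 22 (mod 41); 22·28 ≡ 1, so inverse 28.
M/229 = 12330873; 12330873 ≡ 139 (mod 229); 139·201 ≡ 1, so inverse 201.
M/47 = 60080211; 60080211 ≡ 17 (mod 47); 17·36 ≡ 1, so inverse 36.
M/79 = 35743923; 35743923 ≡ 57 (mod 79); 57·61 ≡ 1, so inverse 61.
M/81 = 34861357; 34861357 ≡ 10 (mod 81); 10·73 ≡ 1, so inverse 73.
n ≡ 28·68872437·28 + 160·12330873·201 + 2·60080211·36 + 3·35743923·61 + 41·34861357·73 = 565763820890.
565763820890 mod 2823769917 = 1009837490.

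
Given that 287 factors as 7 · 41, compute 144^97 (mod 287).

Mod 7: 144 ≡ 4; by Fermat, exponent reduces to 97 mod 6 = 1; 4^1 ≡ 4 (mod 7).
Mod 41: 144 ≡ 21; by Fermat, exponent reduces to 97 mod 40 = 17; 21^17 ≡ 8 (mod 41).
Combine by CRT: x ≡ 4 (mod 7), x ≡ 8 (mod 41) ⇒ x ≡ 172 (mod 287).

172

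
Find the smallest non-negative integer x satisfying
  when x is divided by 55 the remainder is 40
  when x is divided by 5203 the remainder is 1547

6750

gcd(55, 5203) = 11 and 11 | (1547 − 40), so the pair is consistent; merging gives x ≡ 6750 (mod 26015), where 26015 = lcm(55, 5203).
The solution is unique modulo lcm(55, 5203) = 26015.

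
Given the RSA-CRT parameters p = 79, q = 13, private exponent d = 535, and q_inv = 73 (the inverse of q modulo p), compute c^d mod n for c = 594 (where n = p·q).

373

d_p = d mod (p−1) = 535 mod 78 = 67; d_q = d mod (q−1) = 7.
m₁ = c^(d_p) mod p: c ≡ 41 (mod 79), and 41^67 mod 79 = 57.
m₂ = c^(d_q) mod q: c ≡ 9 (mod 13), and 9^7 mod 13 = 9.
h = q_inv·(m₁ − m₂) mod p = 73·(57 − 9) mod 79 = 28.
m = m₂ + h·q = 9 + 28·13 = 373.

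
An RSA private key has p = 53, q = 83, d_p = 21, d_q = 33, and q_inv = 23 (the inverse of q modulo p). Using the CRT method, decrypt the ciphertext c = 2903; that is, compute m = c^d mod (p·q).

m₁ = c^(d_p) mod p: c ≡ 41 (mod 53), and 41^21 mod 53 = 35.
m₂ = c^(d_q) mod q: c ≡ 81 (mod 83), and 81^33 mod 83 = 12.
h = q_inv·(m₁ − m₂) mod p = 23·(35 − 12) mod 53 = 52.
m = m₂ + h·q = 12 + 52·83 = 4328.

4328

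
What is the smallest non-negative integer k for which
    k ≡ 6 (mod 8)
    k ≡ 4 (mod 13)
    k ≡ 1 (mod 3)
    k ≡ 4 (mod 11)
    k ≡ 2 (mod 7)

Combine the congruences pairwise.
From k ≡ 6 (mod 8) write k = 6 + 8t. Substituting into k ≡ 4 (mod 13) gives 8t ≡ 11 (mod 13), and since 8⁻¹ ≡ 5 (mod 13), t ≡ 3. Hence k ≡ 6 + 8·3 = 30 (mod 104).
From k ≡ 30 (mod 104) write k = 30 + 104t. Substituting into k ≡ 1 (mod 3) gives 104t ≡ 1 (mod 3), and since 2⁻¹ ≡ 2 (mod 3), t ≡ 2. Hence k ≡ 30 + 104·2 = 238 (mod 312).
From k ≡ 238 (mod 312) write k = 238 + 312t. Substituting into k ≡ 4 (mod 11) gives 312t ≡ 8 (mod 11), and since 4⁻¹ ≡ 3 (mod 11), t ≡ 2. Hence k ≡ 238 + 312·2 = 862 (mod 3432).
From k ≡ 862 (mod 3432) write k = 862 + 3432t. Substituting into k ≡ 2 (mod 7) gives 3432t ≡ 1 (mod 7), and since 2⁻¹ ≡ 4 (mod 7), t ≡ 4. Hence k ≡ 862 + 3432·4 = 14590 (mod 24024).

14590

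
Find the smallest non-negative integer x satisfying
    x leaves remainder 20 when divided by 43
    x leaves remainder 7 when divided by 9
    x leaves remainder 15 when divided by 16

The moduli are pairwise coprime; N = 43·9·16 = 6192.
N/43 = 144; 144 ≡ 15 (mod 43); 15·23 ≡ 1, so inverse 23.
N/9 = 688; 688 ≡ 4 (mod 9); 4·7 ≡ 1, so inverse 7.
N/16 = 387; 387 ≡ 3 (mod 16); 3·11 ≡ 1, so inverse 11.
x ≡ 20·144·23 + 7·688·7 + 15·387·11 = 163807.
163807 mod 6192 = 2815.

2815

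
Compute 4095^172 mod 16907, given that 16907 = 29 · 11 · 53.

Mod 29: 4095 ≡ 6; by Fermat, exponent reduces to 172 mod 28 = 4; 6^4 ≡ 20 (mod 29).
Mod 11: 4095 ≡ 3; by Fermat, exponent reduces to 172 mod 10 = 2; 3^2 ≡ 9 (mod 11).
Mod 53: 4095 ≡ 14; by Fermat, exponent reduces to 172 mod 52 = 16; 14^16 ≡ 42 (mod 53).
Combine by CRT: x ≡ 20 (mod 29), x ≡ 9 (mod 11), x ≡ 42 (mod 53) ⇒ x ≡ 7038 (mod 16907).

7038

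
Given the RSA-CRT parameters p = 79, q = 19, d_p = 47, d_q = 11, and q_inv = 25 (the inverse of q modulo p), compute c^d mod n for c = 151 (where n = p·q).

m₁ = c^(d_p) mod p: c ≡ 72 (mod 79), and 72^47 mod 79 = 13.
m₂ = c^(d_q) mod q: c ≡ 18 (mod 19), and 18^11 mod 19 = 18.
h = q_inv·(m₁ − m₂) mod p = 25·(13 − 18) mod 79 = 33.
m = m₂ + h·q = 18 + 33·19 = 645.

645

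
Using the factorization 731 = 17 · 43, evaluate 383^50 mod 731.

Mod 17: 383 ≡ 9; by Fermat, exponent reduces to 50 mod 16 = 2; 9^2 ≡ 13 (mod 17).
Mod 43: 383 ≡ 39; by Fermat, exponent reduces to 50 mod 42 = 8; 39^8 ≡ 4 (mod 43).
Combine by CRT: x ≡ 13 (mod 17), x ≡ 4 (mod 43) ⇒ x ≡ 47 (mod 731).

47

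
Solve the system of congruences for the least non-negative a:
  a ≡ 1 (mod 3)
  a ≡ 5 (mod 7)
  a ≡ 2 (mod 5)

From a ≡ 1 (mod 3) write a = 1 + 3t. Substituting into a ≡ 5 (mod 7) gives 3t ≡ 4 (mod 7), and since 3⁻¹ ≡ 5 (mod 7), t ≡ 6. Hence a ≡ 1 + 3·6 = 19 (mod 21).
From a ≡ 19 (mod 21) write a = 19 + 21t. Substituting into a ≡ 2 (mod 5) gives 21t ≡ 3 (mod 5), and since 1⁻¹ ≡ 1 (mod 5), t ≡ 3. Hence a ≡ 19 + 21·3 = 82 (mod 105).

82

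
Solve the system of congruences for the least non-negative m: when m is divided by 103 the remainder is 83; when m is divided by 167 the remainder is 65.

From m ≡ 83 (mod 103) write m = 83 + 103t. Substituting into m ≡ 65 (mod 167) gives 103t ≡ 149 (mod 167), and since 103⁻¹ ≡ 60 (mod 167), t ≡ 89. Hence m ≡ 83 + 103·89 = 9250 (mod 17201).

9250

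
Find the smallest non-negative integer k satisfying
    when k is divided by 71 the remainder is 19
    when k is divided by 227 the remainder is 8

3640

From k ≡ 19 (mod 71) write k = 19 + 71t. Substituting into k ≡ 8 (mod 227) gives 71t ≡ 216 (mod 227), and since 71⁻¹ ≡ 16 (mod 227), t ≡ 51. Hence k ≡ 19 + 71·51 = 3640 (mod 16117).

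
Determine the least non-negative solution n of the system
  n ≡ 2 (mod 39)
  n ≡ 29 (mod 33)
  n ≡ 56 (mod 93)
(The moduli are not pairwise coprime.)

13262

gcd(39, 33) = 3 and 3 | (29 − 2), so the pair is consistent; merging gives n ≡ 392 (mod 429), where 429 = lcm(39, 33).
gcd(429, 93) = 3 and 3 | (56 − 392), so the pair is consistent; merging gives n ≡ 13262 (mod 13299), where 13299 = lcm(429, 93).
The solution is unique modulo lcm(39, 33, 93) = 13299.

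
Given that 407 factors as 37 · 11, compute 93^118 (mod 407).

114

Mod 37: 93 ≡ 19; by Fermat, exponent reduces to 118 mod 36 = 10; 19^10 ≡ 3 (mod 37).
Mod 11: 93 ≡ 5; by Fermat, exponent reduces to 118 mod 10 = 8; 5^8 ≡ 4 (mod 11).
Combine by CRT: x ≡ 3 (mod 37), x ≡ 4 (mod 11) ⇒ x ≡ 114 (mod 407).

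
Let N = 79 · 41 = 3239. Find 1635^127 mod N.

Mod 79: 1635 ≡ 55; by Fermat, exponent reduces to 127 mod 78 = 49; 55^49 ≡ 55 (mod 79).
Mod 41: 1635 ≡ 36; by Fermat, exponent reduces to 127 mod 40 = 7; 36^7 ≡ 21 (mod 41).
Combine by CRT: x ≡ 55 (mod 79), x ≡ 21 (mod 41) ⇒ x ≡ 2030 (mod 3239).

2030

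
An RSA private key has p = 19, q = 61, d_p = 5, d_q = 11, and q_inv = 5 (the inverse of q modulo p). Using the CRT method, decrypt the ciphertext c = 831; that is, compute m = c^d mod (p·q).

m₁ = c^(d_p) mod p: c ≡ 14 (mod 19), and 14^5 mod 19 = 10.
m₂ = c^(d_q) mod q: c ≡ 38 (mod 61), and 38^11 mod 61 = 23.
h = q_inv·(m₁ − m₂) mod p = 5·(10 − 23) mod 19 = 11.
m = m₂ + h·q = 23 + 11·61 = 694.

694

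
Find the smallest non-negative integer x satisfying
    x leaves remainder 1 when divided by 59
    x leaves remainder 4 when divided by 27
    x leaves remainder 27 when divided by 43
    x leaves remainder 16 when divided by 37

Combine the congruences pairwise.
From x ≡ 1 (mod 59) write x = 1 + 59t. Substituting into x ≡ 4 (mod 27) gives 59t ≡ 3 (mod 27), and since 5⁻¹ ≡ 11 (mod 27), t ≡ 6. Hence x ≡ 1 + 59·6 = 355 (mod 1593).
From x ≡ 355 (mod 1593) write x = 355 + 1593t. Substituting into x ≡ 27 (mod 43) gives 1593t ≡ 16 (mod 43), and since 2⁻¹ ≡ 22 (mod 43), t ≡ 8. Hence x ≡ 355 + 1593·8 = 13099 (mod 68499).
From x ≡ 13099 (mod 68499) write x = 13099 + 68499t. Substituting into x ≡ 16 (mod 37) gives 68499t ≡ 15 (mod 37), and since 12⁻¹ ≡ 34 (mod 37), t ≡ 29. Hence x ≡ 13099 + 68499·29 = 1999570 (mod 2534463).

1999570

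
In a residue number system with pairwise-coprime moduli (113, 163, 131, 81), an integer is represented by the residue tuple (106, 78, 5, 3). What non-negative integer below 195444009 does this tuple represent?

The moduli are pairwise coprime; N = 113·163·131·81 = 195444009.
N/113 = 1729593; 1729593 ≡ 15 (mod 113); 15·98 ≡ 1, so inverse 98.
N/163 = 1199043; 1199043 ≡ 15 (mod 163); 15·87 ≡ 1, so inverse 87.
N/131 = 1491939; 1491939 ≡ 111 (mod 131); 111·72 ≡ 1, so inverse 72.
N/81 = 2412889; 2412889 ≡ 61 (mod 81); 61·4 ≡ 1, so inverse 4.
x ≡ 106·1729593·98 + 78·1199043·87 + 5·1491939·72 + 3·2412889·4 = 26669770590.
26669770590 mod 195444009 = 89385366.

89385366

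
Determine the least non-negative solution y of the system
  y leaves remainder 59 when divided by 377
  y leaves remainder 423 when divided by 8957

gcd(377, 8957) = 13 and 13 | (423 − 59), so the pair is consistent; merging gives y ≡ 36251 (mod 259753), where 259753 = lcm(377, 8957).
The solution is unique modulo lcm(377, 8957) = 259753.

36251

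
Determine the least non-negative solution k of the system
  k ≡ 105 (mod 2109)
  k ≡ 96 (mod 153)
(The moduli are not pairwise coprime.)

gcd(2109, 153) = 3 and 3 | (96 − 105), so the pair is consistent; merging gives k ≡ 88683 (mod 107559), where 107559 = lcm(2109, 153).
The solution is unique modulo lcm(2109, 153) = 107559.

88683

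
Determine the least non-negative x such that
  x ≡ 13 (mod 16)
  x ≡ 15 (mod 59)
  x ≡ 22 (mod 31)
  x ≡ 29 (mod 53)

845485

The moduli are pairwise coprime; N = 16·59·31·53 = 1550992.
N/16 = 96937; 96937 ≡ 9 (mod 16); 9·9 ≡ 1, so inverse 9.
N/59 = 26288; 26288 ≡ 33 (mod 59); 33·34 ≡ 1, so inverse 34.
N/31 = 50032; 50032 ≡ 29 (mod 31); 29·15 ≡ 1, so inverse 15.
N/53 = 29264; 29264 ≡ 8 (mod 53); 8·20 ≡ 1, so inverse 20.
x ≡ 13·96937·9 + 15·26288·34 + 22·50032·15 + 29·29264·20 = 58232189.
58232189 mod 1550992 = 845485.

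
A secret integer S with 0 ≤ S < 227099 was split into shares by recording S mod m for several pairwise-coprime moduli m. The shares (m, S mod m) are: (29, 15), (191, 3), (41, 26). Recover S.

182599

The moduli are pairwise coprime; N = 29·191·41 = 227099.
N/29 = 7831; 7831 ≡ 1 (mod 29), inverse 1.
N/191 = 1189; 1189 ≡ 43 (mod 191); 43·40 ≡ 1, so inverse 40.
N/41 = 5539; 5539 ≡ 4 (mod 41); 4·31 ≡ 1, so inverse 31.
S ≡ 15·7831·1 + 3·1189·40 + 26·5539·31 = 4724579.
4724579 mod 227099 = 182599.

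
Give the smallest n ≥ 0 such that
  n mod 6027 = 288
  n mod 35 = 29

Combine the congruences pairwise.
gcd(6027, 35) = 7 and 7 | (29 − 288), so the pair is consistent; merging gives n ≡ 18369 (mod 30135), where 30135 = lcm(6027, 35).
The solution is unique modulo lcm(6027, 35) = 30135.

18369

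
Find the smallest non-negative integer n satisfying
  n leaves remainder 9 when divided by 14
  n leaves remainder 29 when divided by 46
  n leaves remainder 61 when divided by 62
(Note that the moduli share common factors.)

8493

gcd(14, 46) = 2 and 2 | (29 − 9), so the pair is consistent; merging gives n ≡ 121 (mod 322), where 322 = lcm(14, 46).
gcd(322, 62) = 2 and 2 | (61 − 121), so the pair is consistent; merging gives n ≡ 8493 (mod 9982), where 9982 = lcm(322, 62).
The solution is unique modulo lcm(14, 46, 62) = 9982.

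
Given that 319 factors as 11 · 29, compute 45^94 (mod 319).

210

Mod 11: 45 ≡ 1; by Fermat, exponent reduces to 94 mod 10 = 4; 1^4 ≡ 1 (mod 11).
Mod 29: 45 ≡ 16; by Fermat, exponent reduces to 94 mod 28 = 10; 16^10 ≡ 7 (mod 29).
Combine by CRT: x ≡ 1 (mod 11), x ≡ 7 (mod 29) ⇒ x ≡ 210 (mod 319).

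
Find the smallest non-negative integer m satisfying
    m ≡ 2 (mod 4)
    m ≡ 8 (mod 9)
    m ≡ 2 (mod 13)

The moduli are pairwise coprime; N = 4·9·13 = 468.
N/4 = 117; 117 ≡ 1 (mod 4), inverse 1.
N/9 = 52; 52 ≡ 7 (mod 9); 7·4 ≡ 1, so inverse 4.
N/13 = 36; 36 ≡ 10 (mod 13); 10·4 ≡ 1, so inverse 4.
m ≡ 2·117·1 + 8·52·4 + 2·36·4 = 2186.
2186 mod 468 = 314.

314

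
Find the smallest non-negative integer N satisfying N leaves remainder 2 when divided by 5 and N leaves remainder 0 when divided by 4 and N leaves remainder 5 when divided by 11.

192

The moduli are pairwise coprime; M = 5·4·11 = 220.
M/5 = 44; 44 ≡ 4 (mod 5); 4·4 ≡ 1, so inverse 4.
M/4 = 55; 55 ≡ 3 (mod 4); 3·3 ≡ 1, so inverse 3.
M/11 = 20; 20 ≡ 9 (mod 11); 9·5 ≡ 1, so inverse 5.
N ≡ 2·44·4 + 0·55·3 + 5·20·5 = 852.
852 mod 220 = 192.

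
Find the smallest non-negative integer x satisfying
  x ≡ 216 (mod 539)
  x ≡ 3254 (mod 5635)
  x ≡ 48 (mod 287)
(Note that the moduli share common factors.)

gcd(539, 5635) = 49 and 49 | (3254 − 216), so the pair is consistent; merging gives x ≡ 20159 (mod 61985), where 61985 = lcm(539, 5635).
gcd(61985, 287) = 7 and 7 | (48 − 20159), so the pair is consistent; merging gives x ≡ 206114 (mod 2541385), where 2541385 = lcm(61985, 287).
The solution is unique modulo lcm(539, 5635, 287) = 2541385.

206114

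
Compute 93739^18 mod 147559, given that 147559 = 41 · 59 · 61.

Mod 41: 93739 ≡ 13; 13^18 ≡ 8 (mod 41).
Mod 59: 93739 ≡ 47; 47^18 ≡ 20 (mod 59).
Mod 61: 93739 ≡ 43; 43^18 ≡ 41 (mod 61).
Combine by CRT: x ≡ 8 (mod 41), x ≡ 20 (mod 59), x ≡ 41 (mod 61) ⇒ x ≡ 51586 (mod 147559).

51586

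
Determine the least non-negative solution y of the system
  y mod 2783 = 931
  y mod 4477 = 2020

gcd(2783, 4477) = 121 and 121 | (2020 − 931), so the pair is consistent; merging gives y ≡ 6497 (mod 102971), where 102971 = lcm(2783, 4477).
The solution is unique modulo lcm(2783, 4477) = 102971.

6497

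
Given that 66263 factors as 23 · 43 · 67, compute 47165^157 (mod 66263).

Mod 23: 47165 ≡ 15; by Fermat, exponent reduces to 157 mod 22 = 3; 15^3 ≡ 17 (mod 23).
Mod 43: 47165 ≡ 37; by Fermat, exponent reduces to 157 mod 42 = 31; 37^31 ≡ 37 (mod 43).
Mod 67: 47165 ≡ 64; by Fermat, exponent reduces to 157 mod 66 = 25; 64^25 ≡ 40 (mod 67).
Combine by CRT: x ≡ 17 (mod 23), x ≡ 37 (mod 43), x ≡ 40 (mod 67) ⇒ x ≡ 38565 (mod 66263).

38565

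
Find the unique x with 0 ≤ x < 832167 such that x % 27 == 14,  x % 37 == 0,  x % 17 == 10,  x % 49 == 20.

From x ≡ 14 (mod 27) write x = 14 + 27t. Substituting into x ≡ 0 (mod 37) gives 27t ≡ 23 (mod 37), and since 27⁻¹ ≡ 11 (mod 37), t ≡ 31. Hence x ≡ 14 + 27·31 = 851 (mod 999).
From x ≡ 851 (mod 999) write x = 851 + 999t. Substituting into x ≡ 10 (mod 17) gives 999t ≡ 9 (mod 17), and since 13⁻¹ ≡ 4 (mod 17), t ≡ 2. Hence x ≡ 851 + 999·2 = 2849 (mod 16983).
From x ≡ 2849 (mod 16983) write x = 2849 + 16983t. Substituting into x ≡ 20 (mod 49) gives 16983t ≡ 13 (mod 49), and since 29⁻¹ ≡ 22 (mod 49), t ≡ 41. Hence x ≡ 2849 + 16983·41 = 699152 (mod 832167).

699152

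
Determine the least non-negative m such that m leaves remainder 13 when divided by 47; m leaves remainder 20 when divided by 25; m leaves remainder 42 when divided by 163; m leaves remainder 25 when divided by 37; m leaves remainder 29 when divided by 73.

486042570

From m ≡ 13 (mod 47) write m = 13 + 47t. Substituting into m ≡ 20 (mod 25) gives 47t ≡ 7 (mod 25), and since 22⁻¹ ≡ 8 (mod 25), t ≡ 6. Hence m ≡ 13 + 47·6 = 295 (mod 1175).
From m ≡ 295 (mod 1175) write m = 295 + 1175t. Substituting into m ≡ 42 (mod 163) gives 1175t ≡ 73 (mod 163), and since 34⁻¹ ≡ 24 (mod 163), t ≡ 122. Hence m ≡ 295 + 1175·122 = 143645 (mod 191525).
From m ≡ 143645 (mod 191525) write m = 143645 + 191525t. Substituting into m ≡ 25 (mod 37) gives 191525t ≡ 14 (mod 37), and since 13⁻¹ ≡ 20 (mod 37), t ≡ 21. Hence m ≡ 143645 + 191525·21 = 4165670 (mod 7086425).
From m ≡ 4165670 (mod 7086425) write m = 4165670 + 7086425t. Substituting into m ≡ 29 (mod 73) gives 7086425t ≡ 31 (mod 73), and since 23⁻¹ ≡ 54 (mod 73), t ≡ 68. Hence m ≡ 4165670 + 7086425·68 = 486042570 (mod 517309025).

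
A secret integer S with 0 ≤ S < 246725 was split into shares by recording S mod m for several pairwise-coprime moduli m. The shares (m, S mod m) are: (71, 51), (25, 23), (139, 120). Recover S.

240173

From S ≡ 51 (mod 71) write S = 51 + 71t. Substituting into S ≡ 23 (mod 25) gives 71t ≡ 22 (mod 25), and since 21⁻¹ ≡ 6 (mod 25), t ≡ 7. Hence S ≡ 51 + 71·7 = 548 (mod 1775).
From S ≡ 548 (mod 1775) write S = 548 + 1775t. Substituting into S ≡ 120 (mod 139) gives 1775t ≡ 128 (mod 139), and since 107⁻¹ ≡ 13 (mod 139), t ≡ 135. Hence S ≡ 548 + 1775·135 = 240173 (mod 246725).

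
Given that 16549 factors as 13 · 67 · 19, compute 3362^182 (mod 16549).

9463

Mod 13: 3362 ≡ 8; by Fermat, exponent reduces to 182 mod 12 = 2; 8^2 ≡ 12 (mod 13).
Mod 67: 3362 ≡ 12; by Fermat, exponent reduces to 182 mod 66 = 50; 12^50 ≡ 16 (mod 67).
Mod 19: 3362 ≡ 18; by Fermat, exponent reduces to 182 mod 18 = 2; 18^2 ≡ 1 (mod 19).
Combine by CRT: x ≡ 12 (mod 13), x ≡ 16 (mod 67), x ≡ 1 (mod 19) ⇒ x ≡ 9463 (mod 16549).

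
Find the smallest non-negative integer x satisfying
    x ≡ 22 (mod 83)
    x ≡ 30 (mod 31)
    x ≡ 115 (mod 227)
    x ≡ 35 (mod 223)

The moduli are pairwise coprime; N = 83·31·227·223 = 130247833.
N/83 = 1569251; 1569251 ≡ 53 (mod 83); 53·47 ≡ 1, so inverse 47.
N/31 = 4201543; 4201543 ≡ 20 (mod 31); 20·14 ≡ 1, so inverse 14.
N/227 = 573779; 573779 ≡ 150 (mod 227); 150·56 ≡ 1, so inverse 56.
N/223 = 584071; 584071 ≡ 34 (mod 223); 34·164 ≡ 1, so inverse 164.
x ≡ 22·1569251·47 + 30·4201543·14 + 115·573779·56 + 35·584071·164 = 10434957894.
10434957894 mod 130247833 = 15131254.

15131254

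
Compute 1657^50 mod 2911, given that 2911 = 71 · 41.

Mod 71: 1657 ≡ 24; 24^50 ≡ 32 (mod 71).
Mod 41: 1657 ≡ 17; by Fermat, exponent reduces to 50 mod 40 = 10; 17^10 ≡ 32 (mod 41).
Combine by CRT: x ≡ 32 (mod 71), x ≡ 32 (mod 41) ⇒ x ≡ 32 (mod 2911).

32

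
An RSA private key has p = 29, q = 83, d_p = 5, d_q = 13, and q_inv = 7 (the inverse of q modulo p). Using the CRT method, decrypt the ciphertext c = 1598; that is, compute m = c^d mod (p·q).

m₁ = c^(d_p) mod p: c ≡ 3 (mod 29), and 3^5 mod 29 = 11.
m₂ = c^(d_q) mod q: c ≡ 21 (mod 83), and 21^13 mod 83 = 17.
h = q_inv·(m₁ − m₂) mod p = 7·(11 − 17) mod 29 = 16.
m = m₂ + h·q = 17 + 16·83 = 1345.

1345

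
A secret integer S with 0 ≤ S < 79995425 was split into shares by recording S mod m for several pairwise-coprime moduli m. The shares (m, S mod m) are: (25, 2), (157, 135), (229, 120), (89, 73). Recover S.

50021277

From S ≡ 2 (mod 25) write S = 2 + 25t. Substituting into S ≡ 135 (mod 157) gives 25t ≡ 133 (mod 157), and since 25⁻¹ ≡ 44 (mod 157), t ≡ 43. Hence S ≡ 2 + 25·43 = 1077 (mod 3925).
From S ≡ 1077 (mod 3925) write S = 1077 + 3925t. Substituting into S ≡ 120 (mod 229) gives 3925t ≡ 188 (mod 229), and since 32⁻¹ ≡ 136 (mod 229), t ≡ 149. Hence S ≡ 1077 + 3925·149 = 585902 (mod 898825).
From S ≡ 585902 (mod 898825) write S = 585902 + 898825t. Substituting into S ≡ 73 (mod 89) gives 898825t ≡ 58 (mod 89), and since 14⁻¹ ≡ 70 (mod 89), t ≡ 55. Hence S ≡ 585902 + 898825·55 = 50021277 (mod 79995425).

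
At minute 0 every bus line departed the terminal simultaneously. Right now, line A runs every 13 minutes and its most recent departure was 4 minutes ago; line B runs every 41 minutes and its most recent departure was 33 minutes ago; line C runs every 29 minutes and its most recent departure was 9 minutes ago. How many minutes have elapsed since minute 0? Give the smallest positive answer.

13030

The moduli are pairwise coprime; N = 13·41·29 = 15457.
N/13 = 1189; 1189 ≡ 6 (mod 13); 6·11 ≡ 1, so inverse 11.
N/41 = 377; 377 ≡ 8 (mod 41); 8·36 ≡ 1, so inverse 36.
N/29 = 533; 533 ≡ 11 (mod 29); 11·8 ≡ 1, so inverse 8.
t ≡ 4·1189·11 + 33·377·36 + 9·533·8 = 538568.
538568 mod 15457 = 13030.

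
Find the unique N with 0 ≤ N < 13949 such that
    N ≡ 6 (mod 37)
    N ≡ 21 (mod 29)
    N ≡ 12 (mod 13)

From N ≡ 6 (mod 37) write N = 6 + 37t. Substituting into N ≡ 21 (mod 29) gives 37t ≡ 15 (mod 29), and since 8⁻¹ ≡ 11 (mod 29), t ≡ 20. Hence N ≡ 6 + 37·20 = 746 (mod 1073).
From N ≡ 746 (mod 1073) write N = 746 + 1073t. Substituting into N ≡ 12 (mod 13) gives 1073t ≡ 7 (mod 13), and since 7⁻¹ ≡ 2 (mod 13), t ≡ 1. Hence N ≡ 746 + 1073·1 = 1819 (mod 13949).

1819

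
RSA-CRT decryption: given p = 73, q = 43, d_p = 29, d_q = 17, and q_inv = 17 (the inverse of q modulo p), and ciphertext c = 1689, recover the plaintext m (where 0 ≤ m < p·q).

m₁ = c^(d_p) mod p: c ≡ 10 (mod 73), and 10^29 mod 73 = 63.
m₂ = c^(d_q) mod q: c ≡ 12 (mod 43), and 12^17 mod 43 = 30.
h = q_inv·(m₁ − m₂) mod p = 17·(63 − 30) mod 73 = 50.
m = m₂ + h·q = 30 + 50·43 = 2180.

2180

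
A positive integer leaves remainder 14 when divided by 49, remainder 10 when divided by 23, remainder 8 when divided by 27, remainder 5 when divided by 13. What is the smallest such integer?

229481

The moduli are pairwise coprime; N = 49·23·27·13 = 395577.
N/49 = 8073; 8073 ≡ 37 (mod 49); 37·4 ≡ 1, so inverse 4.
N/23 = 17199; 17199 ≡ 18 (mod 23); 18·9 ≡ 1, so inverse 9.
N/27 = 14651; 14651 ≡ 17 (mod 27); 17·8 ≡ 1, so inverse 8.
N/13 = 30429; 30429 ≡ 9 (mod 13); 9·3 ≡ 1, so inverse 3.
k ≡ 14·8073·4 + 10·17199·9 + 8·14651·8 + 5·30429·3 = 3394097.
3394097 mod 395577 = 229481.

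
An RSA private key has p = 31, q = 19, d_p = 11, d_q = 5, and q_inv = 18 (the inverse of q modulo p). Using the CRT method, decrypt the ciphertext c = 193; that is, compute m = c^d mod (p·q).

m₁ = c^(d_p) mod p: c ≡ 7 (mod 31), and 7^11 mod 31 = 20.
m₂ = c^(d_q) mod q: c ≡ 3 (mod 19), and 3^5 mod 19 = 15.
h = q_inv·(m₁ − m₂) mod p = 18·(20 − 15) mod 31 = 28.
m = m₂ + h·q = 15 + 28·19 = 547.

547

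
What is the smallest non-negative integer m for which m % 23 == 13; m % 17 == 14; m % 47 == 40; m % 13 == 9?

190108

The moduli are pairwise coprime; N = 23·17·47·13 = 238901.
N/23 = 10387; 10387 ≡ 14 (mod 23); 14·5 ≡ 1, so inverse 5.
N/17 = 14053; 14053 ≡ 11 (mod 17); 11·14 ≡ 1, so inverse 14.
N/47 = 5083; 5083 ≡ 7 (mod 47); 7·27 ≡ 1, so inverse 27.
N/13 = 18377; 18377 ≡ 8 (mod 13); 8·5 ≡ 1, so inverse 5.
m ≡ 13·10387·5 + 14·14053·14 + 40·5083·27 + 9·18377·5 = 9746148.
9746148 mod 238901 = 190108.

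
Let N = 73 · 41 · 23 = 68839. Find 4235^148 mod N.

Mod 73: 4235 ≡ 1; by Fermat, exponent reduces to 148 mod 72 = 4; 1^4 ≡ 1 (mod 73).
Mod 41: 4235 ≡ 12; by Fermat, exponent reduces to 148 mod 40 = 28; 12^28 ≡ 23 (mod 41).
Mod 23: 4235 ≡ 3; by Fermat, exponent reduces to 148 mod 22 = 16; 3^16 ≡ 13 (mod 23).
Combine by CRT: x ≡ 1 (mod 73), x ≡ 23 (mod 41), x ≡ 13 (mod 23) ⇒ x ≡ 62343 (mod 68839).

62343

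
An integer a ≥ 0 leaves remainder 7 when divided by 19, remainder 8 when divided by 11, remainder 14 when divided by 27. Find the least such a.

3902

The moduli are pairwise coprime; N = 19·11·27 = 5643.
N/19 = 297; 297 ≡ 12 (mod 19); 12·8 ≡ 1, so inverse 8.
N/11 = 513; 513 ≡ 7 (mod 11); 7·8 ≡ 1, so inverse 8.
N/27 = 209; 209 ≡ 20 (mod 27); 20·23 ≡ 1, so inverse 23.
a ≡ 7·297·8 + 8·513·8 + 14·209·23 = 116762.
116762 mod 5643 = 3902.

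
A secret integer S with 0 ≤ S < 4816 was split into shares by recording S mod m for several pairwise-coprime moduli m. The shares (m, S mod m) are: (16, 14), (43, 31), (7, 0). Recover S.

The moduli are pairwise coprime; N = 16·43·7 = 4816.
N/16 = 301; 301 ≡ 13 (mod 16); 13·5 ≡ 1, so inverse 5.
N/43 = 112; 112 ≡ 26 (mod 43); 26·5 ≡ 1, so inverse 5.
N/7 = 688; 688 ≡ 2 (mod 7); 2·4 ≡ 1, so inverse 4.
S ≡ 14·301·5 + 31·112·5 + 0·688·4 = 38430.
38430 mod 4816 = 4718.

4718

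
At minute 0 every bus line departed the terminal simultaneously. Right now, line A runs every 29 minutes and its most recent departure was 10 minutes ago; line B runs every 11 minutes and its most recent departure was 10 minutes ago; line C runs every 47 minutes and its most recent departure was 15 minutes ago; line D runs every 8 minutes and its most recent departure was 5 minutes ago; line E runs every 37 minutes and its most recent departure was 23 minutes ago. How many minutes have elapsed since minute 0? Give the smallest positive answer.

3755597

The moduli are pairwise coprime; N = 29·11·47·8·37 = 4437928.
N/29 = 153032; 153032 ≡ 28 (mod 29); 28·28 ≡ 1, so inverse 28.
N/11 = 403448; 403448 ≡ 1 (mod 11), inverse 1.
N/47 = 94424; 94424 ≡ 1 (mod 47), inverse 1.
N/8 = 554741; 554741 ≡ 5 (mod 8); 5·5 ≡ 1, so inverse 5.
N/37 = 119944; 119944 ≡ 27 (mod 37); 27·11 ≡ 1, so inverse 11.
t ≡ 10·153032·28 + 10·403448·1 + 15·94424·1 + 5·554741·5 + 23·119944·11 = 92514157.
92514157 mod 4437928 = 3755597.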